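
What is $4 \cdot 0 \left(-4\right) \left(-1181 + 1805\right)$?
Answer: $0$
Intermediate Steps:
$4 \cdot 0 \left(-4\right) \left(-1181 + 1805\right) = 0 \left(-4\right) 624 = 0 \cdot 624 = 0$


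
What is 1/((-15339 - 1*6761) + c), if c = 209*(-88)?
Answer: -1/40492 ≈ -2.4696e-5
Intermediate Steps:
c = -18392
1/((-15339 - 1*6761) + c) = 1/((-15339 - 1*6761) - 18392) = 1/((-15339 - 6761) - 18392) = 1/(-22100 - 18392) = 1/(-40492) = -1/40492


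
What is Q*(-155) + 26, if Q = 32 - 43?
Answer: 1731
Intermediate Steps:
Q = -11
Q*(-155) + 26 = -11*(-155) + 26 = 1705 + 26 = 1731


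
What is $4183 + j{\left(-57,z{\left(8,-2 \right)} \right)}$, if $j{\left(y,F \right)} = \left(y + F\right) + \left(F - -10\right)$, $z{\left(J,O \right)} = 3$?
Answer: $4142$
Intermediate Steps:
$j{\left(y,F \right)} = 10 + y + 2 F$ ($j{\left(y,F \right)} = \left(F + y\right) + \left(F + 10\right) = \left(F + y\right) + \left(10 + F\right) = 10 + y + 2 F$)
$4183 + j{\left(-57,z{\left(8,-2 \right)} \right)} = 4183 + \left(10 - 57 + 2 \cdot 3\right) = 4183 + \left(10 - 57 + 6\right) = 4183 - 41 = 4142$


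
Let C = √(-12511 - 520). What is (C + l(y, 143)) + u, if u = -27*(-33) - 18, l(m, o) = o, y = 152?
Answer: 1016 + I*√13031 ≈ 1016.0 + 114.15*I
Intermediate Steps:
C = I*√13031 (C = √(-13031) = I*√13031 ≈ 114.15*I)
u = 873 (u = 891 - 18 = 873)
(C + l(y, 143)) + u = (I*√13031 + 143) + 873 = (143 + I*√13031) + 873 = 1016 + I*√13031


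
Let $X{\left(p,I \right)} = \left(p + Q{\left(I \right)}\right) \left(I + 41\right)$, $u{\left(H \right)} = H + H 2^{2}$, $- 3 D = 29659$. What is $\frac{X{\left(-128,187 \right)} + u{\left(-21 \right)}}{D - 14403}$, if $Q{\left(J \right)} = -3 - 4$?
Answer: $\frac{92655}{72868} \approx 1.2715$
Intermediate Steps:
$Q{\left(J \right)} = -7$
$D = - \frac{29659}{3}$ ($D = \left(- \frac{1}{3}\right) 29659 = - \frac{29659}{3} \approx -9886.3$)
$u{\left(H \right)} = 5 H$ ($u{\left(H \right)} = H + H 4 = H + 4 H = 5 H$)
$X{\left(p,I \right)} = \left(-7 + p\right) \left(41 + I\right)$ ($X{\left(p,I \right)} = \left(p - 7\right) \left(I + 41\right) = \left(-7 + p\right) \left(41 + I\right)$)
$\frac{X{\left(-128,187 \right)} + u{\left(-21 \right)}}{D - 14403} = \frac{\left(-287 - 1309 + 41 \left(-128\right) + 187 \left(-128\right)\right) + 5 \left(-21\right)}{- \frac{29659}{3} - 14403} = \frac{\left(-287 - 1309 - 5248 - 23936\right) - 105}{- \frac{72868}{3}} = \left(-30780 - 105\right) \left(- \frac{3}{72868}\right) = \left(-30885\right) \left(- \frac{3}{72868}\right) = \frac{92655}{72868}$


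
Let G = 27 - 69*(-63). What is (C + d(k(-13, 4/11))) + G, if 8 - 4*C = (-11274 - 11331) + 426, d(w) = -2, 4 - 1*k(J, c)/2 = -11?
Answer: 39675/4 ≈ 9918.8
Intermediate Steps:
k(J, c) = 30 (k(J, c) = 8 - 2*(-11) = 8 + 22 = 30)
C = 22187/4 (C = 2 - ((-11274 - 11331) + 426)/4 = 2 - (-22605 + 426)/4 = 2 - ¼*(-22179) = 2 + 22179/4 = 22187/4 ≈ 5546.8)
G = 4374 (G = 27 + 4347 = 4374)
(C + d(k(-13, 4/11))) + G = (22187/4 - 2) + 4374 = 22179/4 + 4374 = 39675/4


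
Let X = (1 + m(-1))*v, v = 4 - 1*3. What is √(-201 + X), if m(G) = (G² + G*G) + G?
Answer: I*√199 ≈ 14.107*I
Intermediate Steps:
m(G) = G + 2*G² (m(G) = (G² + G²) + G = 2*G² + G = G + 2*G²)
v = 1 (v = 4 - 3 = 1)
X = 2 (X = (1 - (1 + 2*(-1)))*1 = (1 - (1 - 2))*1 = (1 - 1*(-1))*1 = (1 + 1)*1 = 2*1 = 2)
√(-201 + X) = √(-201 + 2) = √(-199) = I*√199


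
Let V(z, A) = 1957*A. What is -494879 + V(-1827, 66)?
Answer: -365717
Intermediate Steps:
-494879 + V(-1827, 66) = -494879 + 1957*66 = -494879 + 129162 = -365717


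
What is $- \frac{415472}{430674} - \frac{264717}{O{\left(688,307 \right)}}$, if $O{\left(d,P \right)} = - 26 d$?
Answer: $\frac{53287383061}{3851948256} \approx 13.834$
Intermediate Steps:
$- \frac{415472}{430674} - \frac{264717}{O{\left(688,307 \right)}} = - \frac{415472}{430674} - \frac{264717}{\left(-26\right) 688} = \left(-415472\right) \frac{1}{430674} - \frac{264717}{-17888} = - \frac{207736}{215337} - - \frac{264717}{17888} = - \frac{207736}{215337} + \frac{264717}{17888} = \frac{53287383061}{3851948256}$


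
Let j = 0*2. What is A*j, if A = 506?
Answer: 0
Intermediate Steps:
j = 0
A*j = 506*0 = 0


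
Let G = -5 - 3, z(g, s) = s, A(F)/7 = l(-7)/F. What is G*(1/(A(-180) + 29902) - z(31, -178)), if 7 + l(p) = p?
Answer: -3832310816/2691229 ≈ -1424.0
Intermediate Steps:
l(p) = -7 + p
A(F) = -98/F (A(F) = 7*((-7 - 7)/F) = 7*(-14/F) = -98/F)
G = -8
G*(1/(A(-180) + 29902) - z(31, -178)) = -8*(1/(-98/(-180) + 29902) - 1*(-178)) = -8*(1/(-98*(-1/180) + 29902) + 178) = -8*(1/(49/90 + 29902) + 178) = -8*(1/(2691229/90) + 178) = -8*(90/2691229 + 178) = -8*479038852/2691229 = -3832310816/2691229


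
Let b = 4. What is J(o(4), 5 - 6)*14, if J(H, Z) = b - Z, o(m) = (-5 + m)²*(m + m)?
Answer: 70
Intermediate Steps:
o(m) = 2*m*(-5 + m)² (o(m) = (-5 + m)²*(2*m) = 2*m*(-5 + m)²)
J(H, Z) = 4 - Z
J(o(4), 5 - 6)*14 = (4 - (5 - 6))*14 = (4 - 1*(-1))*14 = (4 + 1)*14 = 5*14 = 70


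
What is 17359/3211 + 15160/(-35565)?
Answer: 113738815/22839843 ≈ 4.9798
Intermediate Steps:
17359/3211 + 15160/(-35565) = 17359*(1/3211) + 15160*(-1/35565) = 17359/3211 - 3032/7113 = 113738815/22839843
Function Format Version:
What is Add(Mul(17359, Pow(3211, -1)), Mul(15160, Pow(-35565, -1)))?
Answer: Rational(113738815, 22839843) ≈ 4.9798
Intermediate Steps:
Add(Mul(17359, Pow(3211, -1)), Mul(15160, Pow(-35565, -1))) = Add(Mul(17359, Rational(1, 3211)), Mul(15160, Rational(-1, 35565))) = Add(Rational(17359, 3211), Rational(-3032, 7113)) = Rational(113738815, 22839843)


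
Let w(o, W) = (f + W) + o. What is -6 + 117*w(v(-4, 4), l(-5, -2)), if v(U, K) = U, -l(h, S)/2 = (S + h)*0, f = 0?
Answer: -474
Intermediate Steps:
l(h, S) = 0 (l(h, S) = -2*(S + h)*0 = -2*0 = 0)
w(o, W) = W + o (w(o, W) = (0 + W) + o = W + o)
-6 + 117*w(v(-4, 4), l(-5, -2)) = -6 + 117*(0 - 4) = -6 + 117*(-4) = -6 - 468 = -474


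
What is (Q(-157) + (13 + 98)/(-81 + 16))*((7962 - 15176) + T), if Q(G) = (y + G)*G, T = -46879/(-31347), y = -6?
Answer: -376057031752216/2037555 ≈ -1.8456e+8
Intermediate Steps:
T = 46879/31347 (T = -46879*(-1/31347) = 46879/31347 ≈ 1.4955)
Q(G) = G*(-6 + G) (Q(G) = (-6 + G)*G = G*(-6 + G))
(Q(-157) + (13 + 98)/(-81 + 16))*((7962 - 15176) + T) = (-157*(-6 - 157) + (13 + 98)/(-81 + 16))*((7962 - 15176) + 46879/31347) = (-157*(-163) + 111/(-65))*(-7214 + 46879/31347) = (25591 - 1/65*111)*(-226090379/31347) = (25591 - 111/65)*(-226090379/31347) = (1663304/65)*(-226090379/31347) = -376057031752216/2037555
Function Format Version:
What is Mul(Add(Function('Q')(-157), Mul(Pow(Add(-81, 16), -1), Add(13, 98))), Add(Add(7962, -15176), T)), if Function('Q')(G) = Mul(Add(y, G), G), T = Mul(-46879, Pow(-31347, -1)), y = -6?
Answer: Rational(-376057031752216, 2037555) ≈ -1.8456e+8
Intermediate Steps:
T = Rational(46879, 31347) (T = Mul(-46879, Rational(-1, 31347)) = Rational(46879, 31347) ≈ 1.4955)
Function('Q')(G) = Mul(G, Add(-6, G)) (Function('Q')(G) = Mul(Add(-6, G), G) = Mul(G, Add(-6, G)))
Mul(Add(Function('Q')(-157), Mul(Pow(Add(-81, 16), -1), Add(13, 98))), Add(Add(7962, -15176), T)) = Mul(Add(Mul(-157, Add(-6, -157)), Mul(Pow(Add(-81, 16), -1), Add(13, 98))), Add(Add(7962, -15176), Rational(46879, 31347))) = Mul(Add(Mul(-157, -163), Mul(Pow(-65, -1), 111)), Add(-7214, Rational(46879, 31347))) = Mul(Add(25591, Mul(Rational(-1, 65), 111)), Rational(-226090379, 31347)) = Mul(Add(25591, Rational(-111, 65)), Rational(-226090379, 31347)) = Mul(Rational(1663304, 65), Rational(-226090379, 31347)) = Rational(-376057031752216, 2037555)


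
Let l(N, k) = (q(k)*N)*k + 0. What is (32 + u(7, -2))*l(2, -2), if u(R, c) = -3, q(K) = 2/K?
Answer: 116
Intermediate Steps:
l(N, k) = 2*N (l(N, k) = ((2/k)*N)*k + 0 = (2*N/k)*k + 0 = 2*N + 0 = 2*N)
(32 + u(7, -2))*l(2, -2) = (32 - 3)*(2*2) = 29*4 = 116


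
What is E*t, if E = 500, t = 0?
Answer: 0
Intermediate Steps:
E*t = 500*0 = 0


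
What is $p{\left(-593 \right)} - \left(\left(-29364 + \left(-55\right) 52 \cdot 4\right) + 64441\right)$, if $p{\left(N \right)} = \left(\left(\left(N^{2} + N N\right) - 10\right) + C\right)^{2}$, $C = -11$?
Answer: $494598515092$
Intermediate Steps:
$p{\left(N \right)} = \left(-21 + 2 N^{2}\right)^{2}$ ($p{\left(N \right)} = \left(\left(\left(N^{2} + N N\right) - 10\right) - 11\right)^{2} = \left(\left(\left(N^{2} + N^{2}\right) - 10\right) - 11\right)^{2} = \left(\left(2 N^{2} - 10\right) - 11\right)^{2} = \left(\left(-10 + 2 N^{2}\right) - 11\right)^{2} = \left(-21 + 2 N^{2}\right)^{2}$)
$p{\left(-593 \right)} - \left(\left(-29364 + \left(-55\right) 52 \cdot 4\right) + 64441\right) = \left(-21 + 2 \left(-593\right)^{2}\right)^{2} - \left(\left(-29364 + \left(-55\right) 52 \cdot 4\right) + 64441\right) = \left(-21 + 2 \cdot 351649\right)^{2} - \left(\left(-29364 - 11440\right) + 64441\right) = \left(-21 + 703298\right)^{2} - \left(\left(-29364 - 11440\right) + 64441\right) = 703277^{2} - \left(-40804 + 64441\right) = 494598538729 - 23637 = 494598515092$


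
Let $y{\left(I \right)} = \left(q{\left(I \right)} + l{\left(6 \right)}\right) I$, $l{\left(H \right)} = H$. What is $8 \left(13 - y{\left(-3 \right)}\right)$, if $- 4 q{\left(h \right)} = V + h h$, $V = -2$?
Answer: $206$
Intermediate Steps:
$q{\left(h \right)} = \frac{1}{2} - \frac{h^{2}}{4}$ ($q{\left(h \right)} = - \frac{-2 + h h}{4} = - \frac{-2 + h^{2}}{4} = \frac{1}{2} - \frac{h^{2}}{4}$)
$y{\left(I \right)} = I \left(\frac{13}{2} - \frac{I^{2}}{4}\right)$ ($y{\left(I \right)} = \left(\left(\frac{1}{2} - \frac{I^{2}}{4}\right) + 6\right) I = \left(\frac{13}{2} - \frac{I^{2}}{4}\right) I = I \left(\frac{13}{2} - \frac{I^{2}}{4}\right)$)
$8 \left(13 - y{\left(-3 \right)}\right) = 8 \left(13 - \frac{1}{4} \left(-3\right) \left(26 - \left(-3\right)^{2}\right)\right) = 8 \left(13 - \frac{1}{4} \left(-3\right) \left(26 - 9\right)\right) = 8 \left(13 - \frac{1}{4} \left(-3\right) 17\right) = 8 \left(13 - - \frac{51}{4}\right) = 8 \left(13 + \frac{51}{4}\right) = 8 \cdot \frac{103}{4} = 206$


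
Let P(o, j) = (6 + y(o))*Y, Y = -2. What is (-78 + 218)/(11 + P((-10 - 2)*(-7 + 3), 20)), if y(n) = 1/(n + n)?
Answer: -960/7 ≈ -137.14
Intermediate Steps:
y(n) = 1/(2*n)
P(o, j) = -12 - 1/o (P(o, j) = (6 + 1/(2*o))*(-2) = -12 - 1/o)
(-78 + 218)/(11 + P((-10 - 2)*(-7 + 3), 20)) = (-78 + 218)/(11 + (-12 - 1/((-10 - 2)*(-7 + 3)))) = 140/(11 + (-12 - 1/((-12*(-4))))) = 140/(11 + (-12 - 1/48)) = 140/(11 - 577/48) = 140/(-49/48) = 140*(-48/49) = -960/7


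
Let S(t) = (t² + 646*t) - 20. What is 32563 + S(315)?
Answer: 335258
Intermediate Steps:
S(t) = -20 + t² + 646*t
32563 + S(315) = 32563 + (-20 + 315² + 646*315) = 32563 + (-20 + 99225 + 203490) = 32563 + 302695 = 335258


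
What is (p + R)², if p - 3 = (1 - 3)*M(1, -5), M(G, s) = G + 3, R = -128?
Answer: 17689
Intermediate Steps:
M(G, s) = 3 + G
p = -5 (p = 3 + (1 - 3)*(3 + 1) = 3 - 2*4 = 3 - 8 = -5)
(p + R)² = (-5 - 128)² = (-133)² = 17689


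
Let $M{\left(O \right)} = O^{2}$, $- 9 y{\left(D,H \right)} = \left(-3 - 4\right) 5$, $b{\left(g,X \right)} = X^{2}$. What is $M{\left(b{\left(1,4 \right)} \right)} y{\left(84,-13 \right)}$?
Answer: $\frac{8960}{9} \approx 995.56$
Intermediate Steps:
$y{\left(D,H \right)} = \frac{35}{9}$ ($y{\left(D,H \right)} = - \frac{\left(-3 - 4\right) 5}{9} = - \frac{\left(-7\right) 5}{9} = \left(- \frac{1}{9}\right) \left(-35\right) = \frac{35}{9}$)
$M{\left(b{\left(1,4 \right)} \right)} y{\left(84,-13 \right)} = \left(4^{2}\right)^{2} \cdot \frac{35}{9} = 16^{2} \cdot \frac{35}{9} = 256 \cdot \frac{35}{9} = \frac{8960}{9}$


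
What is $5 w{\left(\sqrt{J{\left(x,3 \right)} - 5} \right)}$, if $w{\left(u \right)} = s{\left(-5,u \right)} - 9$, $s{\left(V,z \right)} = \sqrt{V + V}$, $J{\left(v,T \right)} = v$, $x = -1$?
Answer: $-45 + 5 i \sqrt{10} \approx -45.0 + 15.811 i$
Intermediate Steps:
$s{\left(V,z \right)} = \sqrt{2} \sqrt{V}$ ($s{\left(V,z \right)} = \sqrt{2 V} = \sqrt{2} \sqrt{V}$)
$w{\left(u \right)} = -9 + i \sqrt{10}$ ($w{\left(u \right)} = \sqrt{2} \sqrt{-5} - 9 = \sqrt{2} i \sqrt{5} - 9 = i \sqrt{10} - 9 = -9 + i \sqrt{10}$)
$5 w{\left(\sqrt{J{\left(x,3 \right)} - 5} \right)} = 5 \left(-9 + i \sqrt{10}\right) = -45 + 5 i \sqrt{10}$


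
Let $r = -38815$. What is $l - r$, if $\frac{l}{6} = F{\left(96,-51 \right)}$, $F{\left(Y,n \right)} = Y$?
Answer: $39391$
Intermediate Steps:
$l = 576$ ($l = 6 \cdot 96 = 576$)
$l - r = 576 - -38815 = 576 + 38815 = 39391$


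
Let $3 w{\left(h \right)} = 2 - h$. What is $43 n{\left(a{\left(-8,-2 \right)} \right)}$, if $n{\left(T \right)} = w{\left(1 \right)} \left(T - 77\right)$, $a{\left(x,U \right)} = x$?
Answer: $- \frac{3655}{3} \approx -1218.3$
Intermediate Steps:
$w{\left(h \right)} = \frac{2}{3} - \frac{h}{3}$ ($w{\left(h \right)} = \frac{2 - h}{3} = \frac{2}{3} - \frac{h}{3}$)
$n{\left(T \right)} = - \frac{77}{3} + \frac{T}{3}$ ($n{\left(T \right)} = \left(\frac{2}{3} - \frac{1}{3}\right) \left(T - 77\right) = \left(\frac{2}{3} - \frac{1}{3}\right) \left(-77 + T\right) = \frac{-77 + T}{3} = - \frac{77}{3} + \frac{T}{3}$)
$43 n{\left(a{\left(-8,-2 \right)} \right)} = 43 \left(- \frac{77}{3} + \frac{1}{3} \left(-8\right)\right) = 43 \left(- \frac{77}{3} - \frac{8}{3}\right) = 43 \left(- \frac{85}{3}\right) = - \frac{3655}{3}$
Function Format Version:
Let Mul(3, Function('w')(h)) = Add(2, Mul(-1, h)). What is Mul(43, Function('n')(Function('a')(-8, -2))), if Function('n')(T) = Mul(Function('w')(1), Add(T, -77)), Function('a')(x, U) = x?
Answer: Rational(-3655, 3) ≈ -1218.3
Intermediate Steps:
Function('w')(h) = Add(Rational(2, 3), Mul(Rational(-1, 3), h)) (Function('w')(h) = Mul(Rational(1, 3), Add(2, Mul(-1, h))) = Add(Rational(2, 3), Mul(Rational(-1, 3), h)))
Function('n')(T) = Add(Rational(-77, 3), Mul(Rational(1, 3), T)) (Function('n')(T) = Mul(Add(Rational(2, 3), Mul(Rational(-1, 3), 1)), Add(T, -77)) = Mul(Add(Rational(2, 3), Rational(-1, 3)), Add(-77, T)) = Mul(Rational(1, 3), Add(-77, T)) = Add(Rational(-77, 3), Mul(Rational(1, 3), T)))
Mul(43, Function('n')(Function('a')(-8, -2))) = Mul(43, Add(Rational(-77, 3), Mul(Rational(1, 3), -8))) = Mul(43, Add(Rational(-77, 3), Rational(-8, 3))) = Mul(43, Rational(-85, 3)) = Rational(-3655, 3)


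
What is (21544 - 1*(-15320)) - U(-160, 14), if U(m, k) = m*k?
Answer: 39104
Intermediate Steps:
U(m, k) = k*m
(21544 - 1*(-15320)) - U(-160, 14) = (21544 - 1*(-15320)) - 14*(-160) = (21544 + 15320) - 1*(-2240) = 36864 + 2240 = 39104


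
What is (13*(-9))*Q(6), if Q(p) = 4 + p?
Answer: -1170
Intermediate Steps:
(13*(-9))*Q(6) = (13*(-9))*(4 + 6) = -117*10 = -1170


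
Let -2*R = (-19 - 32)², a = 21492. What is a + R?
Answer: 40383/2 ≈ 20192.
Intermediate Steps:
R = -2601/2 (R = -(-19 - 32)²/2 = -½*(-51)² = -½*2601 = -2601/2 ≈ -1300.5)
a + R = 21492 - 2601/2 = 40383/2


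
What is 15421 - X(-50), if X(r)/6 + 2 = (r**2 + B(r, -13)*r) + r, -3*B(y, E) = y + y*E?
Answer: -59267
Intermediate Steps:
B(y, E) = -y/3 - E*y/3 (B(y, E) = -(y + y*E)/3 = -(y + E*y)/3 = -y/3 - E*y/3)
X(r) = -12 + 6*r + 30*r**2 (X(r) = -12 + 6*((r**2 + (-r*(1 - 13)/3)*r) + r) = -12 + 6*((r**2 + (-1/3*r*(-12))*r) + r) = -12 + 6*((r**2 + (4*r)*r) + r) = -12 + 6*((r**2 + 4*r**2) + r) = -12 + 6*(5*r**2 + r) = -12 + 6*(r + 5*r**2) = -12 + (6*r + 30*r**2) = -12 + 6*r + 30*r**2)
15421 - X(-50) = 15421 - (-12 + 6*(-50) + 30*(-50)**2) = 15421 - (-12 - 300 + 30*2500) = 15421 - (-12 - 300 + 75000) = 15421 - 1*74688 = 15421 - 74688 = -59267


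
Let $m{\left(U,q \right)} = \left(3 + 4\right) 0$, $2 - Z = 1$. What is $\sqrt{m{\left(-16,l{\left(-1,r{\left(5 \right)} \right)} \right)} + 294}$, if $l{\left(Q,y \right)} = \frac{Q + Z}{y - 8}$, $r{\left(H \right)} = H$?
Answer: $7 \sqrt{6} \approx 17.146$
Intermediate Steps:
$Z = 1$ ($Z = 2 - 1 = 1$)
$l{\left(Q,y \right)} = \frac{1 + Q}{-8 + y}$ ($l{\left(Q,y \right)} = \frac{Q + 1}{y - 8} = \frac{1 + Q}{-8 + y}$)
$m{\left(U,q \right)} = 0$ ($m{\left(U,q \right)} = 7 \cdot 0 = 0$)
$\sqrt{m{\left(-16,l{\left(-1,r{\left(5 \right)} \right)} \right)} + 294} = \sqrt{0 + 294} = \sqrt{294} = 7 \sqrt{6}$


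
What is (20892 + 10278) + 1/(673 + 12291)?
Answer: 404087881/12964 ≈ 31170.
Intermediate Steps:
(20892 + 10278) + 1/(673 + 12291) = 31170 + 1/12964 = 404087881/12964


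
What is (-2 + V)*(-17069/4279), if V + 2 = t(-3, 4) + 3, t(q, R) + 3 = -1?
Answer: 85345/4279 ≈ 19.945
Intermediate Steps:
t(q, R) = -4 (t(q, R) = -3 - 1 = -4)
V = -3 (V = -2 + (-4 + 3) = -2 - 1 = -3)
(-2 + V)*(-17069/4279) = (-2 - 3)*(-17069/4279) = -(-85345)/4279 = -5*(-17069/4279) = 85345/4279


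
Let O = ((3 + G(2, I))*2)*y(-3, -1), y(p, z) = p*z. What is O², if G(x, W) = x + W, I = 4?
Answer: 2916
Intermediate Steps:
G(x, W) = W + x
O = 54 (O = ((3 + (4 + 2))*2)*(-3*(-1)) = ((3 + 6)*2)*3 = (9*2)*3 = 18*3 = 54)
O² = 54² = 2916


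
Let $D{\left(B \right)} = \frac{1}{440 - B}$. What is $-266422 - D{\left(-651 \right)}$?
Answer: $- \frac{290666403}{1091} \approx -2.6642 \cdot 10^{5}$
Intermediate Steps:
$-266422 - D{\left(-651 \right)} = -266422 - - \frac{1}{-440 - 651} = -266422 - - \frac{1}{-1091} = -266422 - \left(-1\right) \left(- \frac{1}{1091}\right) = -266422 - \frac{1}{1091} = - \frac{290666403}{1091}$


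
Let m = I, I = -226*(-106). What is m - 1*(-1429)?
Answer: 25385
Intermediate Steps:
I = 23956
m = 23956
m - 1*(-1429) = 23956 - 1*(-1429) = 23956 + 1429 = 25385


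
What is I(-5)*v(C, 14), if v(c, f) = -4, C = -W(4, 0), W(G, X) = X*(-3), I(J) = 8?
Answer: -32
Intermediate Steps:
W(G, X) = -3*X
C = 0 (C = -(-3)*0 = -1*0 = 0)
I(-5)*v(C, 14) = 8*(-4) = -32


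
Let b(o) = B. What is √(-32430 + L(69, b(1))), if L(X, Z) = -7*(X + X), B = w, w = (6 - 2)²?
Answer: 22*I*√69 ≈ 182.75*I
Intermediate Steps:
w = 16 (w = 4² = 16)
B = 16
b(o) = 16
L(X, Z) = -14*X
√(-32430 + L(69, b(1))) = √(-32430 - 14*69) = √(-32430 - 966) = √(-33396) = 22*I*√69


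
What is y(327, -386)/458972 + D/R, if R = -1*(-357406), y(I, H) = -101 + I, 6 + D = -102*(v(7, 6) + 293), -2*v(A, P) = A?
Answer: -1684370533/20504918329 ≈ -0.082145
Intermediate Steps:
v(A, P) = -A/2
D = -29535 (D = -6 - 102*(-½*7 + 293) = -6 - 102*(-7/2 + 293) = -6 - 102*579/2 = -6 - 29529 = -29535)
R = 357406
y(327, -386)/458972 + D/R = (-101 + 327)/458972 - 29535/357406 = 226*(1/458972) - 29535*1/357406 = 113/229486 - 29535/357406 = -1684370533/20504918329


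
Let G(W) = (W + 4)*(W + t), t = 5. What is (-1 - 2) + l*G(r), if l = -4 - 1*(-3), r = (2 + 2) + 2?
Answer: -113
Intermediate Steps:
r = 6 (r = 4 + 2 = 6)
G(W) = (4 + W)*(5 + W) (G(W) = (W + 4)*(W + 5) = (4 + W)*(5 + W))
l = -1 (l = -4 + 3 = -1)
(-1 - 2) + l*G(r) = (-1 - 2) - (20 + 6**2 + 9*6) = -3 - (20 + 36 + 54) = -3 - 1*110 = -3 - 110 = -113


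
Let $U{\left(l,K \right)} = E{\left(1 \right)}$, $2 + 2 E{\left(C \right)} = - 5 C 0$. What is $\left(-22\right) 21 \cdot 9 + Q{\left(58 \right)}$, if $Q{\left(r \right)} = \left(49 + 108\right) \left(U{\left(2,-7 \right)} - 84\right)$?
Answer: $-17503$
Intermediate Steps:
$E{\left(C \right)} = -1$ ($E{\left(C \right)} = -1 + \frac{- 5 C 0}{2} = -1 + \frac{1}{2} \cdot 0 = -1 + 0 = -1$)
$U{\left(l,K \right)} = -1$
$Q{\left(r \right)} = -13345$ ($Q{\left(r \right)} = \left(49 + 108\right) \left(-1 - 84\right) = 157 \left(-85\right) = -13345$)
$\left(-22\right) 21 \cdot 9 + Q{\left(58 \right)} = \left(-22\right) 21 \cdot 9 - 13345 = \left(-462\right) 9 - 13345 = -4158 - 13345 = -17503$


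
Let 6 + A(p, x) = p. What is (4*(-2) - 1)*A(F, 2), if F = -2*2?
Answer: 90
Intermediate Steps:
F = -4
A(p, x) = -6 + p
(4*(-2) - 1)*A(F, 2) = (4*(-2) - 1)*(-6 - 4) = (-8 - 1)*(-10) = -9*(-10) = 90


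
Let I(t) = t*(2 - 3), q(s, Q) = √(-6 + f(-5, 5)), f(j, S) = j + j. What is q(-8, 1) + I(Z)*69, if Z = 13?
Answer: -897 + 4*I ≈ -897.0 + 4.0*I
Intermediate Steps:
f(j, S) = 2*j
q(s, Q) = 4*I (q(s, Q) = √(-6 + 2*(-5)) = √(-6 - 10) = √(-16) = 4*I)
I(t) = -t (I(t) = t*(-1) = -t)
q(-8, 1) + I(Z)*69 = 4*I - 1*13*69 = 4*I - 13*69 = 4*I - 897 = -897 + 4*I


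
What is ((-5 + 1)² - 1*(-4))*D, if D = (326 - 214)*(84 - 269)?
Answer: -414400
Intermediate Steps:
D = -20720 (D = 112*(-185) = -20720)
((-5 + 1)² - 1*(-4))*D = ((-5 + 1)² - 1*(-4))*(-20720) = ((-4)² + 4)*(-20720) = (16 + 4)*(-20720) = 20*(-20720) = -414400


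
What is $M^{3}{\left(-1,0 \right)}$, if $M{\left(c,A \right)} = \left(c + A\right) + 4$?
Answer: $27$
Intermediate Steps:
$M{\left(c,A \right)} = 4 + A + c$ ($M{\left(c,A \right)} = \left(A + c\right) + 4 = 4 + A + c$)
$M^{3}{\left(-1,0 \right)} = \left(4 + 0 - 1\right)^{3} = 3^{3} = 27$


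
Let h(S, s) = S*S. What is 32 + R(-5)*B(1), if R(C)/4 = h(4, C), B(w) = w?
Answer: 96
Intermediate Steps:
h(S, s) = S²
R(C) = 64 (R(C) = 4*4² = 4*16 = 64)
32 + R(-5)*B(1) = 32 + 64*1 = 32 + 64 = 96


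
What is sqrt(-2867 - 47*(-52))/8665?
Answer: 3*I*sqrt(47)/8665 ≈ 0.0023736*I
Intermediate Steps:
sqrt(-2867 - 47*(-52))/8665 = sqrt(-2867 + 2444)*(1/8665) = sqrt(-423)*(1/8665) = (3*I*sqrt(47))*(1/8665) = 3*I*sqrt(47)/8665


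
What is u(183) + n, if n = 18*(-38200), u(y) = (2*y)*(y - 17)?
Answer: -626844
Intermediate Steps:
u(y) = 2*y*(-17 + y) (u(y) = (2*y)*(-17 + y) = 2*y*(-17 + y))
n = -687600
u(183) + n = 2*183*(-17 + 183) - 687600 = 2*183*166 - 687600 = 60756 - 687600 = -626844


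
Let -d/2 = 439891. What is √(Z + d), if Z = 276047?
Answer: I*√603735 ≈ 777.0*I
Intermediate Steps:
d = -879782 (d = -2*439891 = -879782)
√(Z + d) = √(276047 - 879782) = √(-603735) = I*√603735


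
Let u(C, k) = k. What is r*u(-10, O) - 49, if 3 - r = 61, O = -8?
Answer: 415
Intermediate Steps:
r = -58 (r = 3 - 1*61 = 3 - 61 = -58)
r*u(-10, O) - 49 = -58*(-8) - 49 = 464 - 49 = 415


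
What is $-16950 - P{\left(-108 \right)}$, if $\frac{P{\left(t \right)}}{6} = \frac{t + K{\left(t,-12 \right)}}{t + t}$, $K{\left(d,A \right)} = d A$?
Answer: $-16917$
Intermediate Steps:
$K{\left(d,A \right)} = A d$
$P{\left(t \right)} = -33$ ($P{\left(t \right)} = 6 \frac{t - 12 t}{t + t} = 6 \frac{\left(-11\right) t}{2 t} = 6 - 11 t \frac{1}{2 t} = 6 \left(- \frac{11}{2}\right) = -33$)
$-16950 - P{\left(-108 \right)} = -16950 - -33 = -16950 + 33 = -16917$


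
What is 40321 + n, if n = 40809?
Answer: 81130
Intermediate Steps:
40321 + n = 40321 + 40809 = 81130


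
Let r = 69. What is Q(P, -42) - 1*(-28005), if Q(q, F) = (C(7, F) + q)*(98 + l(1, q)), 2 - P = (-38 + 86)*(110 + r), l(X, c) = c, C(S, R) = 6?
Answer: 72923333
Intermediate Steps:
P = -8590 (P = 2 - (-38 + 86)*(110 + 69) = 2 - 48*179 = 2 - 1*8592 = 2 - 8592 = -8590)
Q(q, F) = (6 + q)*(98 + q)
Q(P, -42) - 1*(-28005) = (588 + (-8590)² + 104*(-8590)) - 1*(-28005) = (588 + 73788100 - 893360) + 28005 = 72895328 + 28005 = 72923333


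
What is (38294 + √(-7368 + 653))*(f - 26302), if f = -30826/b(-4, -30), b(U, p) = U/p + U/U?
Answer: -34829312056/17 - 909524*I*√6715/17 ≈ -2.0488e+9 - 4.3842e+6*I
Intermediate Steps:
b(U, p) = 1 + U/p (b(U, p) = U/p + 1 = 1 + U/p)
f = -462390/17 (f = -30826*(-30/(-4 - 30)) = -30826/((-1/30*(-34))) = -30826/17/15 = -30826*15/17 = -462390/17 ≈ -27199.)
(38294 + √(-7368 + 653))*(f - 26302) = (38294 + √(-7368 + 653))*(-462390/17 - 26302) = (38294 + √(-6715))*(-909524/17) = (38294 + I*√6715)*(-909524/17) = -34829312056/17 - 909524*I*√6715/17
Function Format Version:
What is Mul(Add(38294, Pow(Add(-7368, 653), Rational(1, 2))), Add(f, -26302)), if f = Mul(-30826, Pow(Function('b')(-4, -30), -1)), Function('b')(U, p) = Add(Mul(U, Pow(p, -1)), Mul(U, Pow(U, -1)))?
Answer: Add(Rational(-34829312056, 17), Mul(Rational(-909524, 17), I, Pow(6715, Rational(1, 2)))) ≈ Add(-2.0488e+9, Mul(-4.3842e+6, I))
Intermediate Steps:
Function('b')(U, p) = Add(1, Mul(U, Pow(p, -1))) (Function('b')(U, p) = Add(Mul(U, Pow(p, -1)), 1) = Add(1, Mul(U, Pow(p, -1))))
f = Rational(-462390, 17) (f = Mul(-30826, Pow(Mul(Pow(-30, -1), Add(-4, -30)), -1)) = Mul(-30826, Pow(Mul(Rational(-1, 30), -34), -1)) = Mul(-30826, Pow(Rational(17, 15), -1)) = Mul(-30826, Rational(15, 17)) = Rational(-462390, 17) ≈ -27199.)
Mul(Add(38294, Pow(Add(-7368, 653), Rational(1, 2))), Add(f, -26302)) = Mul(Add(38294, Pow(Add(-7368, 653), Rational(1, 2))), Add(Rational(-462390, 17), -26302)) = Mul(Add(38294, Pow(-6715, Rational(1, 2))), Rational(-909524, 17)) = Mul(Add(38294, Mul(I, Pow(6715, Rational(1, 2)))), Rational(-909524, 17)) = Add(Rational(-34829312056, 17), Mul(Rational(-909524, 17), I, Pow(6715, Rational(1, 2))))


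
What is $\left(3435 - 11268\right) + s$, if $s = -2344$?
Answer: $-10177$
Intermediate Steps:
$\left(3435 - 11268\right) + s = \left(3435 - 11268\right) - 2344 = -7833 - 2344 = -10177$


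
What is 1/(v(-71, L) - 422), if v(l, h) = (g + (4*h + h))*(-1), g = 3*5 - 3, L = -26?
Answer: -1/304 ≈ -0.0032895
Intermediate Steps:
g = 12 (g = 15 - 3 = 12)
v(l, h) = -12 - 5*h (v(l, h) = (12 + (4*h + h))*(-1) = (12 + 5*h)*(-1) = -12 - 5*h)
1/(v(-71, L) - 422) = 1/((-12 - 5*(-26)) - 422) = 1/((-12 + 130) - 422) = 1/(118 - 422) = 1/(-304) = -1/304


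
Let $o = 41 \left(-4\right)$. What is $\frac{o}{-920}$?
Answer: $\frac{41}{230} \approx 0.17826$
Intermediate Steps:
$o = -164$
$\frac{o}{-920} = - \frac{164}{-920} = \left(-164\right) \left(- \frac{1}{920}\right) = \frac{41}{230}$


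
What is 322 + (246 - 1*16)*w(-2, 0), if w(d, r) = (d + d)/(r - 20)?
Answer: 368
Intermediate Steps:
w(d, r) = 2*d/(-20 + r) (w(d, r) = (2*d)/(-20 + r) = 2*d/(-20 + r))
322 + (246 - 1*16)*w(-2, 0) = 322 + (246 - 1*16)*(2*(-2)/(-20 + 0)) = 322 + (246 - 16)*(2*(-2)/(-20)) = 322 + 230*(2*(-2)*(-1/20)) = 322 + 230*(⅕) = 322 + 46 = 368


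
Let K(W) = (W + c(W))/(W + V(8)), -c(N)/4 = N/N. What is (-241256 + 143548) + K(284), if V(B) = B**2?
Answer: -8500526/87 ≈ -97707.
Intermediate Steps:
c(N) = -4 (c(N) = -4*N/N = -4*1 = -4)
K(W) = (-4 + W)/(64 + W) (K(W) = (W - 4)/(W + 8**2) = (-4 + W)/(W + 64) = (-4 + W)/(64 + W))
(-241256 + 143548) + K(284) = (-241256 + 143548) + (-4 + 284)/(64 + 284) = -97708 + 280/348 = -97708 + (1/348)*280 = -97708 + 70/87 = -8500526/87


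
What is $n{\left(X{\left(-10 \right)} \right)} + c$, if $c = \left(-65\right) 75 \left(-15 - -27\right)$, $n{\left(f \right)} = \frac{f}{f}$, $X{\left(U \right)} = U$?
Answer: $-58499$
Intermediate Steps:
$n{\left(f \right)} = 1$
$c = -58500$ ($c = - 4875 \left(-15 + 27\right) = \left(-4875\right) 12 = -58500$)
$n{\left(X{\left(-10 \right)} \right)} + c = 1 - 58500 = -58499$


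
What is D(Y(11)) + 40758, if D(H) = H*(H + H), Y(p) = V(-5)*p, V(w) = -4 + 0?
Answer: 44630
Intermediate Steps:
V(w) = -4
Y(p) = -4*p
D(H) = 2*H**2 (D(H) = H*(2*H) = 2*H**2)
D(Y(11)) + 40758 = 2*(-4*11)**2 + 40758 = 2*(-44)**2 + 40758 = 2*1936 + 40758 = 3872 + 40758 = 44630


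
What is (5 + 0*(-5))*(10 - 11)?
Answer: -5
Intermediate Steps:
(5 + 0*(-5))*(10 - 11) = (5 + 0)*(-1) = 5*(-1) = -5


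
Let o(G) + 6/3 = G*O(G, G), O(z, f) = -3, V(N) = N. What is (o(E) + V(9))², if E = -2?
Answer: 169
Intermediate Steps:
o(G) = -2 - 3*G (o(G) = -2 + G*(-3) = -2 - 3*G)
(o(E) + V(9))² = ((-2 - 3*(-2)) + 9)² = ((-2 + 6) + 9)² = (4 + 9)² = 13² = 169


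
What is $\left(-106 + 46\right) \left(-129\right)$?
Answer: $7740$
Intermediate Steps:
$\left(-106 + 46\right) \left(-129\right) = \left(-60\right) \left(-129\right) = 7740$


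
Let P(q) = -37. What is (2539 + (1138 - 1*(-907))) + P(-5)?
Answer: 4547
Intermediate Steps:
(2539 + (1138 - 1*(-907))) + P(-5) = (2539 + (1138 - 1*(-907))) - 37 = (2539 + (1138 + 907)) - 37 = (2539 + 2045) - 37 = 4584 - 37 = 4547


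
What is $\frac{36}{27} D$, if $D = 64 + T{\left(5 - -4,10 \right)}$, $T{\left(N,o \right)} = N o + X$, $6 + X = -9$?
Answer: $\frac{556}{3} \approx 185.33$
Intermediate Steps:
$X = -15$ ($X = -6 - 9 = -15$)
$T{\left(N,o \right)} = -15 + N o$ ($T{\left(N,o \right)} = N o - 15 = -15 + N o$)
$D = 139$ ($D = 64 - \left(15 - \left(5 - -4\right) 10\right) = 64 - \left(15 - \left(5 + 4\right) 10\right) = 64 + \left(-15 + 9 \cdot 10\right) = 64 + \left(-15 + 90\right) = 64 + 75 = 139$)
$\frac{36}{27} D = \frac{36}{27} \cdot 139 = 36 \cdot \frac{1}{27} \cdot 139 = \frac{4}{3} \cdot 139 = \frac{556}{3}$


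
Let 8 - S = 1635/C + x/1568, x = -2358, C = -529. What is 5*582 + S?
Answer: 1212105179/414736 ≈ 2922.6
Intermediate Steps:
S = 5223419/414736 (S = 8 - (1635/(-529) - 2358/1568) = 8 - (1635*(-1/529) - 2358*1/1568) = 8 - (-1635/529 - 1179/784) = 8 - 1*(-1905531/414736) = 8 + 1905531/414736 = 5223419/414736 ≈ 12.595)
5*582 + S = 5*582 + 5223419/414736 = 2910 + 5223419/414736 = 1212105179/414736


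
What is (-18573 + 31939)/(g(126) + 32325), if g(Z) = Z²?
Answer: 13366/48201 ≈ 0.27730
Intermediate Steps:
(-18573 + 31939)/(g(126) + 32325) = (-18573 + 31939)/(126² + 32325) = 13366/(15876 + 32325) = 13366/48201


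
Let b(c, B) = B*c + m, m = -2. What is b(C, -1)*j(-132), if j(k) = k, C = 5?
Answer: 924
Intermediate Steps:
b(c, B) = -2 + B*c (b(c, B) = B*c - 2 = -2 + B*c)
b(C, -1)*j(-132) = (-2 - 1*5)*(-132) = (-2 - 5)*(-132) = -7*(-132) = 924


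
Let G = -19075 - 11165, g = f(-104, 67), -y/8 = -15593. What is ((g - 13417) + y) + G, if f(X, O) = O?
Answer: 81154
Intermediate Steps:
y = 124744 (y = -8*(-15593) = 124744)
g = 67
G = -30240
((g - 13417) + y) + G = ((67 - 13417) + 124744) - 30240 = (-13350 + 124744) - 30240 = 111394 - 30240 = 81154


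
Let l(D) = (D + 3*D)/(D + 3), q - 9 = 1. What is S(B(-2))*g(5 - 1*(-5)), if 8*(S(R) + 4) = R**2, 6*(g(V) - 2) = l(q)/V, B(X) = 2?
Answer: -280/39 ≈ -7.1795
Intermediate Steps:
q = 10 (q = 9 + 1 = 10)
l(D) = 4*D/(3 + D) (l(D) = (4*D)/(3 + D) = 4*D/(3 + D))
g(V) = 2 + 20/(39*V) (g(V) = 2 + ((4*10/(3 + 10))/V)/6 = 2 + ((4*10/13)/V)/6 = 2 + ((4*10*(1/13))/V)/6 = 2 + (40/(13*V))/6 = 2 + 20/(39*V))
S(R) = -4 + R**2/8
S(B(-2))*g(5 - 1*(-5)) = (-4 + (1/8)*2**2)*(2 + 20/(39*(5 - 1*(-5)))) = (-4 + (1/8)*4)*(2 + 20/(39*(5 + 5))) = (-4 + 1/2)*(2 + (20/39)/10) = -7*(2 + (20/39)*(1/10))/2 = -7*(2 + 2/39)/2 = -7/2*80/39 = -280/39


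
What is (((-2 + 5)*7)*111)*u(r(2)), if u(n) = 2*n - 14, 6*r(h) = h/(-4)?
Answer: -66045/2 ≈ -33023.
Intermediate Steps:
r(h) = -h/24 (r(h) = (h/(-4))/6 = (h*(-¼))/6 = (-h/4)/6 = -h/24)
u(n) = -14 + 2*n
(((-2 + 5)*7)*111)*u(r(2)) = (((-2 + 5)*7)*111)*(-14 + 2*(-1/24*2)) = ((3*7)*111)*(-14 + 2*(-1/12)) = (21*111)*(-14 - ⅙) = 2331*(-85/6) = -66045/2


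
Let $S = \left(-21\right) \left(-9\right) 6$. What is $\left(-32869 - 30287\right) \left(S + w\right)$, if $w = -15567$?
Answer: $911530548$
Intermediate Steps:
$S = 1134$ ($S = 189 \cdot 6 = 1134$)
$\left(-32869 - 30287\right) \left(S + w\right) = \left(-32869 - 30287\right) \left(1134 - 15567\right) = \left(-63156\right) \left(-14433\right) = 911530548$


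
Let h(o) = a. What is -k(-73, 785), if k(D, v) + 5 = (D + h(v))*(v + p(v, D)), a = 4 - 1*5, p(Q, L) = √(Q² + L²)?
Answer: 58095 + 74*√621554 ≈ 1.1644e+5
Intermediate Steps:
p(Q, L) = √(L² + Q²)
a = -1 (a = 4 - 5 = -1)
h(o) = -1
k(D, v) = -5 + (-1 + D)*(v + √(D² + v²)) (k(D, v) = -5 + (D - 1)*(v + √(D² + v²)) = -5 + (-1 + D)*(v + √(D² + v²)))
-k(-73, 785) = -(-5 - 1*785 - √((-73)² + 785²) - 73*785 - 73*√((-73)² + 785²)) = -(-5 - 785 - √(5329 + 616225) - 57305 - 73*√(5329 + 616225)) = -(-5 - 785 - √621554 - 57305 - 73*√621554) = -(-58095 - 74*√621554) = 58095 + 74*√621554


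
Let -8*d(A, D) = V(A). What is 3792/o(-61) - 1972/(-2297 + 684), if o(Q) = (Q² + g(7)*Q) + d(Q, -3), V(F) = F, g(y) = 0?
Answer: 35918252/16038059 ≈ 2.2396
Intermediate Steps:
d(A, D) = -A/8
o(Q) = Q² - Q/8 (o(Q) = (Q² + 0*Q) - Q/8 = (Q² + 0) - Q/8 = Q² - Q/8)
3792/o(-61) - 1972/(-2297 + 684) = 3792/((-61*(-⅛ - 61))) - 1972/(-2297 + 684) = 3792/((-61*(-489/8))) - 1972/(-1613) = 3792/(29829/8) - 1972*(-1/1613) = 3792*(8/29829) + 1972/1613 = 10112/9943 + 1972/1613 = 35918252/16038059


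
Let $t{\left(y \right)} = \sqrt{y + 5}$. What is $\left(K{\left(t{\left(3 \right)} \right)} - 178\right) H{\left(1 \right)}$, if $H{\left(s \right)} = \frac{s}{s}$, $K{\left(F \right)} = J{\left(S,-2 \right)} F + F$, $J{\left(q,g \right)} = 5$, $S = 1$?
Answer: $-178 + 12 \sqrt{2} \approx -161.03$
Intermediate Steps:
$t{\left(y \right)} = \sqrt{5 + y}$
$K{\left(F \right)} = 6 F$ ($K{\left(F \right)} = 5 F + F = 6 F$)
$H{\left(s \right)} = 1$
$\left(K{\left(t{\left(3 \right)} \right)} - 178\right) H{\left(1 \right)} = \left(6 \sqrt{5 + 3} - 178\right) 1 = \left(6 \sqrt{8} - 178\right) 1 = \left(6 \cdot 2 \sqrt{2} - 178\right) 1 = \left(12 \sqrt{2} - 178\right) 1 = \left(-178 + 12 \sqrt{2}\right) 1 = -178 + 12 \sqrt{2}$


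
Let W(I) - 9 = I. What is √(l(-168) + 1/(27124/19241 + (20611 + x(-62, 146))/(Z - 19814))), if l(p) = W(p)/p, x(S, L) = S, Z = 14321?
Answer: √24629423671241423734/6898952956 ≈ 0.71936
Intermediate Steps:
W(I) = 9 + I
l(p) = (9 + p)/p
√(l(-168) + 1/(27124/19241 + (20611 + x(-62, 146))/(Z - 19814))) = √((9 - 168)/(-168) + 1/(27124/19241 + (20611 - 62)/(14321 - 19814))) = √(-1/168*(-159) + 1/(27124*(1/19241) + 20549/(-5493))) = √(53/56 + 1/(27124/19241 + 20549*(-1/5493))) = √(53/56 + 1/(27124/19241 - 20549/5493)) = √(53/56 + 1/(-246391177/105690813)) = √(53/56 - 105690813/246391177) = √(7140046853/13797905912) = √24629423671241423734/6898952956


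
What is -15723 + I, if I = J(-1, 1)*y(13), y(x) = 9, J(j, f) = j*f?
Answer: -15732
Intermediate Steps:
J(j, f) = f*j
I = -9 (I = (1*(-1))*9 = -1*9 = -9)
-15723 + I = -15723 - 9 = -15732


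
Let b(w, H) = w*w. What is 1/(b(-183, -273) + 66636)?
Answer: 1/100125 ≈ 9.9875e-6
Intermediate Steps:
b(w, H) = w²
1/(b(-183, -273) + 66636) = 1/((-183)² + 66636) = 1/(33489 + 66636) = 1/100125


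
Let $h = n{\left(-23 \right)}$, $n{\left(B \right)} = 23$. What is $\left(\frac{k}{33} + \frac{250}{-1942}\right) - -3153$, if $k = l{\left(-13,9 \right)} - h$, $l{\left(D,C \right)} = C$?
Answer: $\frac{101013860}{32043} \approx 3152.4$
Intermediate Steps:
$h = 23$
$k = -14$ ($k = 9 - 23 = -14$)
$\left(\frac{k}{33} + \frac{250}{-1942}\right) - -3153 = \left(- \frac{14}{33} + \frac{250}{-1942}\right) - -3153 = \left(\left(-14\right) \frac{1}{33} + 250 \left(- \frac{1}{1942}\right)\right) + 3153 = \left(- \frac{14}{33} - \frac{125}{971}\right) + 3153 = - \frac{17719}{32043} + 3153 = \frac{101013860}{32043}$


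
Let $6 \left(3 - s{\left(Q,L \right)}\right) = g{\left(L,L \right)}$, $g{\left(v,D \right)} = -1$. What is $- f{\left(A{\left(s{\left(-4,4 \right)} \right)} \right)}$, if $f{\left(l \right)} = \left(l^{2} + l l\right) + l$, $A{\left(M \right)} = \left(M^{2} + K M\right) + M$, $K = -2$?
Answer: $- \frac{65455}{648} \approx -101.01$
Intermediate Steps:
$s{\left(Q,L \right)} = \frac{19}{6}$ ($s{\left(Q,L \right)} = 3 - - \frac{1}{6} = 3 + \frac{1}{6} = \frac{19}{6}$)
$A{\left(M \right)} = M^{2} - M$ ($A{\left(M \right)} = \left(M^{2} - 2 M\right) + M = M^{2} - M$)
$f{\left(l \right)} = l + 2 l^{2}$ ($f{\left(l \right)} = \left(l^{2} + l^{2}\right) + l = 2 l^{2} + l = l + 2 l^{2}$)
$- f{\left(A{\left(s{\left(-4,4 \right)} \right)} \right)} = - \frac{19 \left(-1 + \frac{19}{6}\right)}{6} \left(1 + 2 \frac{19 \left(-1 + \frac{19}{6}\right)}{6}\right) = - \frac{19}{6} \cdot \frac{13}{6} \left(1 + 2 \cdot \frac{19}{6} \cdot \frac{13}{6}\right) = - \frac{247 \left(1 + 2 \cdot \frac{247}{36}\right)}{36} = - \frac{247 \left(1 + \frac{247}{18}\right)}{36} = - \frac{247 \cdot 265}{36 \cdot 18} = \left(-1\right) \frac{65455}{648} = - \frac{65455}{648}$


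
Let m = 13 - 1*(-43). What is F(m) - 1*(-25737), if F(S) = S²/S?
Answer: 25793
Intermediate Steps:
m = 56 (m = 13 + 43 = 56)
F(S) = S
F(m) - 1*(-25737) = 56 - 1*(-25737) = 56 + 25737 = 25793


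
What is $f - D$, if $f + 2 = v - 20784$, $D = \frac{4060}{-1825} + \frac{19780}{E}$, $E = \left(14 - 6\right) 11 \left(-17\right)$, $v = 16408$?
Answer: $- \frac{595532167}{136510} \approx -4362.6$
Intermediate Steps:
$E = -1496$ ($E = \left(14 - 6\right) 11 \left(-17\right) = 8 \cdot 11 \left(-17\right) = 88 \left(-17\right) = -1496$)
$D = - \frac{2108613}{136510}$ ($D = \frac{4060}{-1825} + \frac{19780}{-1496} = 4060 \left(- \frac{1}{1825}\right) + 19780 \left(- \frac{1}{1496}\right) = - \frac{812}{365} - \frac{4945}{374} = - \frac{2108613}{136510} \approx -15.447$)
$f = -4378$ ($f = -2 + \left(16408 - 20784\right) = -2 - 4376 = -4378$)
$f - D = -4378 - - \frac{2108613}{136510} = -4378 + \frac{2108613}{136510} = - \frac{595532167}{136510}$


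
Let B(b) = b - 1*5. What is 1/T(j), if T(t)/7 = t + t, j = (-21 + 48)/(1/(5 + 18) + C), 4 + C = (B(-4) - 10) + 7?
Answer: -367/8694 ≈ -0.042213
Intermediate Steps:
B(b) = -5 + b (B(b) = b - 5 = -5 + b)
C = -16 (C = -4 + (((-5 - 4) - 10) + 7) = -4 + ((-9 - 10) + 7) = -4 + (-19 + 7) = -4 - 12 = -16)
j = -621/367 (j = (-21 + 48)/(1/(5 + 18) - 16) = 27/(1/23 - 16) = 27/(-367/23) = 27*(-23/367) = -621/367 ≈ -1.6921)
T(t) = 14*t (T(t) = 7*(t + t) = 7*(2*t) = 14*t)
1/T(j) = 1/(14*(-621/367)) = 1/(-8694/367) = -367/8694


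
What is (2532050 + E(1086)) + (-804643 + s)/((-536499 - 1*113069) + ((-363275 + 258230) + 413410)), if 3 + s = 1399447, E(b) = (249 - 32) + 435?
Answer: 864164925705/341203 ≈ 2.5327e+6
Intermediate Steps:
E(b) = 652 (E(b) = 217 + 435 = 652)
s = 1399444 (s = -3 + 1399447 = 1399444)
(2532050 + E(1086)) + (-804643 + s)/((-536499 - 1*113069) + ((-363275 + 258230) + 413410)) = (2532050 + 652) + (-804643 + 1399444)/((-536499 - 1*113069) + ((-363275 + 258230) + 413410)) = 2532702 + 594801/((-536499 - 113069) + (-105045 + 413410)) = 2532702 + 594801/(-649568 + 308365) = 2532702 + 594801/(-341203) = 2532702 + 594801*(-1/341203) = 2532702 - 594801/341203 = 864164925705/341203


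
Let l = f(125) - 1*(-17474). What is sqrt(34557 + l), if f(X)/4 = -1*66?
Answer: sqrt(51767) ≈ 227.52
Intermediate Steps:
f(X) = -264 (f(X) = 4*(-1*66) = 4*(-66) = -264)
l = 17210 (l = -264 - 1*(-17474) = -264 + 17474 = 17210)
sqrt(34557 + l) = sqrt(34557 + 17210) = sqrt(51767)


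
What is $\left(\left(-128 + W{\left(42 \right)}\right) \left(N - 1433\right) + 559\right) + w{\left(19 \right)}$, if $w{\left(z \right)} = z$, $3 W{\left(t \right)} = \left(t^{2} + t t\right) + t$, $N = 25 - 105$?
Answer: $-1606228$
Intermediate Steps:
$N = -80$ ($N = 25 - 105 = -80$)
$W{\left(t \right)} = \frac{t}{3} + \frac{2 t^{2}}{3}$ ($W{\left(t \right)} = \frac{\left(t^{2} + t t\right) + t}{3} = \frac{\left(t^{2} + t^{2}\right) + t}{3} = \frac{2 t^{2} + t}{3} = \frac{t + 2 t^{2}}{3} = \frac{t}{3} + \frac{2 t^{2}}{3}$)
$\left(\left(-128 + W{\left(42 \right)}\right) \left(N - 1433\right) + 559\right) + w{\left(19 \right)} = \left(\left(-128 + \frac{1}{3} \cdot 42 \left(1 + 2 \cdot 42\right)\right) \left(-80 - 1433\right) + 559\right) + 19 = \left(\left(-128 + \frac{1}{3} \cdot 42 \left(1 + 84\right)\right) \left(-1513\right) + 559\right) + 19 = \left(\left(-128 + \frac{1}{3} \cdot 42 \cdot 85\right) \left(-1513\right) + 559\right) + 19 = \left(\left(-128 + 1190\right) \left(-1513\right) + 559\right) + 19 = \left(1062 \left(-1513\right) + 559\right) + 19 = \left(-1606806 + 559\right) + 19 = -1606247 + 19 = -1606228$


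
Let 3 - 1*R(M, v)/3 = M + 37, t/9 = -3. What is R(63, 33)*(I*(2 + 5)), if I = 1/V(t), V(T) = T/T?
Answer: -2037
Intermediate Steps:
t = -27 (t = 9*(-3) = -27)
R(M, v) = -102 - 3*M (R(M, v) = 9 - 3*(M + 37) = 9 - 3*(37 + M) = 9 + (-111 - 3*M) = -102 - 3*M)
V(T) = 1
I = 1 (I = 1/1 = 1)
R(63, 33)*(I*(2 + 5)) = (-102 - 3*63)*(1*(2 + 5)) = (-102 - 189)*(1*7) = -291*7 = -2037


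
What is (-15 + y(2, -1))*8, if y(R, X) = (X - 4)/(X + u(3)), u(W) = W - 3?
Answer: -80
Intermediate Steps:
u(W) = -3 + W
y(R, X) = (-4 + X)/X (y(R, X) = (X - 4)/(X + (-3 + 3)) = (-4 + X)/(X + 0) = (-4 + X)/X)
(-15 + y(2, -1))*8 = (-15 + (-4 - 1)/(-1))*8 = (-15 - 1*(-5))*8 = (-15 + 5)*8 = -10*8 = -80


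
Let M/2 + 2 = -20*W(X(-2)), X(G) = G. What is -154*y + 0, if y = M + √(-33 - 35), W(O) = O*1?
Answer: -11704 - 308*I*√17 ≈ -11704.0 - 1269.9*I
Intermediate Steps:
W(O) = O
M = 76 (M = -4 + 2*(-20*(-2)) = -4 + 2*40 = -4 + 80 = 76)
y = 76 + 2*I*√17 (y = 76 + √(-33 - 35) = 76 + √(-68) = 76 + 2*I*√17 ≈ 76.0 + 8.2462*I)
-154*y + 0 = -154*(76 + 2*I*√17) + 0 = (-11704 - 308*I*√17) + 0 = -11704 - 308*I*√17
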